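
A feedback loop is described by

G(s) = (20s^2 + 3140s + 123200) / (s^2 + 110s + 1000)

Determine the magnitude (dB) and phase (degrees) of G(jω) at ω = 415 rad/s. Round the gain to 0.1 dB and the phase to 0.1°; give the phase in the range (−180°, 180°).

Substitute s = j415:
Numerator: 20(j415)^2 + 3140(j415) + 123200 = -3321300 + j1303100
Denominator: (j415)^2 + 110(j415) + 1000 = -171225 + j45650
|N| = √(3321300² + 1303100²) ≈ 3.5678e+06, ∠N ≈ 158.58°
|D| = √(171225² + 45650²) ≈ 1.7721e+05, ∠D ≈ 165.07°
|G| = 3.5678e+06 / 1.7721e+05 ≈ 20.133
Gain = 20 log₁₀(20.133) ≈ 26.08 dB
∠G = 158.58° − 165.07° = -6.49°

26.1 dB, -6.5°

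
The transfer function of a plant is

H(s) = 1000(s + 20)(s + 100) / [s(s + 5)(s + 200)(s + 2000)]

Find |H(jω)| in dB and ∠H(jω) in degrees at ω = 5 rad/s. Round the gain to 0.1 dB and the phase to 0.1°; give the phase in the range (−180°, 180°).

At s = jω = j5:
zero (s+20): 20 + j5 → |·| = √(20²+5²) = √425 ≈ 20.616, ∠ = arctan(5/20) ≈ 14.04°
zero (s+100): 100 + j5 → |·| = √(100²+5²) = √10025 ≈ 100.12, ∠ = arctan(5/100) ≈ 2.86°
pole (s+5): 5 + j5 → |·| = √(5²+5²) = √50 ≈ 7.0711, ∠ = arctan(5/5) ≈ 45.00°
pole (s+200): 200 + j5 → |·| = √(200²+5²) = √40025 ≈ 200.06, ∠ = arctan(5/200) ≈ 1.43°
pole (s+2000): 2000 + j5 → |·| = √(2000²+5²) = √4000025 ≈ 2000, ∠ = arctan(5/2000) ≈ 0.14°
pole at origin: |s| = 5, ∠ = 90.00° (in denominator)
|H| = 1000 · 2064.1 / 1.4146e+07 ≈ 0.14591
Gain = 20 log₁₀(0.14591) ≈ -16.72 dB
∠H = 16.90° − 136.57° = -119.67°

-16.7 dB, -119.7°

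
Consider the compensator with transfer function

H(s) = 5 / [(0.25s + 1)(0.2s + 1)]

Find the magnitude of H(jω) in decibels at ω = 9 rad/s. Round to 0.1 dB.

-0.1 dB

At ω = 9 rad/s:
pole (1 + j9·0.25) = 1 + j2.25 → |·| ≈ 2.4622, ∠ ≈ 66.04°
pole (1 + j9·0.2) = 1 + j1.8 → |·| ≈ 2.0591, ∠ ≈ 60.95°
|H| = 5 · 1 / (2.4622 · 2.0591) ≈ 0.98621
Gain = 20 log₁₀(0.98621) ≈ -0.12 dB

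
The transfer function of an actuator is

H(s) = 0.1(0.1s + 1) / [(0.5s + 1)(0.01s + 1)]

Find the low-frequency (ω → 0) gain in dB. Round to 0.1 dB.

-20.0 dB

H(0) = 0.1 · 1 / 1 = 0.1
20 log₁₀(0.1) ≈ -20.00 dB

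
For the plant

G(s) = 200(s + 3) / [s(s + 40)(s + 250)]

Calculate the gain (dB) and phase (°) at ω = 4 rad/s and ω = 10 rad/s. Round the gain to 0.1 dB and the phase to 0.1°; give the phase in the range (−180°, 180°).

ω = 4: -32.1 dB, -43.5°; ω = 10: -33.9 dB, -33.0°

At s = jω = j4:
zero (s+3): 3 + j4 → |·| = √(3²+4²) = √25 ≈ 5, ∠ = arctan(4/3) ≈ 53.13°
pole (s+40): 40 + j4 → |·| = √(40²+4²) = √1616 ≈ 40.2, ∠ = arctan(4/40) ≈ 5.71°
pole (s+250): 250 + j4 → |·| = √(250²+4²) = √62516 ≈ 250.03, ∠ = arctan(4/250) ≈ 0.92°
pole at origin: |s| = 4, ∠ = 90.00° (in denominator)
|G| = 200 · 5 / 40205 ≈ 0.024873
Gain = 20 log₁₀(0.024873) ≈ -32.09 dB
∠G = 53.13° − 96.63° = -43.50°

At s = jω = j10:
zero (s+3): 3 + j10 → |·| = √(3²+10²) = √109 ≈ 10.44, ∠ = arctan(10/3) ≈ 73.30°
pole (s+40): 40 + j10 → |·| = √(40²+10²) = √1700 ≈ 41.231, ∠ = arctan(10/40) ≈ 14.04°
pole (s+250): 250 + j10 → |·| = √(250²+10²) = √62600 ≈ 250.2, ∠ = arctan(10/250) ≈ 2.29°
pole at origin: |s| = 10, ∠ = 90.00° (in denominator)
|G| = 200 · 10.44 / 1.0316e+05 ≈ 0.02024
Gain = 20 log₁₀(0.02024) ≈ -33.88 dB
∠G = 73.30° − 106.33° = -33.03°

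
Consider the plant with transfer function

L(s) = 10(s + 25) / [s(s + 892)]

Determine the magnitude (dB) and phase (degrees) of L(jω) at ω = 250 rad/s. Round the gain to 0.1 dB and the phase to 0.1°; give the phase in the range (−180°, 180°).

-39.3 dB, -21.4°

At s = jω = j250:
zero (s+25): 25 + j250 → |·| = √(25²+250²) = √63125 ≈ 251.25, ∠ = arctan(250/25) ≈ 84.29°
pole (s+892): 892 + j250 → |·| = √(892²+250²) = √858164 ≈ 926.37, ∠ = arctan(250/892) ≈ 15.66°
pole at origin: |s| = 250, ∠ = 90.00° (in denominator)
|L| = 10 · 251.25 / 2.3159e+05 ≈ 0.010849
Gain = 20 log₁₀(0.010849) ≈ -39.29 dB
∠L = 84.29° − 105.66° = -21.37°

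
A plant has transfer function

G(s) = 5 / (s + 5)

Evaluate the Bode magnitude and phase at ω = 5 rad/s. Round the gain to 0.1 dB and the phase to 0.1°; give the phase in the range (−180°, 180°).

At s = jω = j5:
pole (s+5): 5 + j5 → |·| = √(5²+5²) = √50 ≈ 7.0711, ∠ = arctan(5/5) ≈ 45.00°
|G| = 5 / 7.0711 ≈ 0.7071
Gain = 20 log₁₀(0.7071) ≈ -3.01 dB
∠G = 0.00° − 45.00° = -45.00°

-3.0 dB, -45.0°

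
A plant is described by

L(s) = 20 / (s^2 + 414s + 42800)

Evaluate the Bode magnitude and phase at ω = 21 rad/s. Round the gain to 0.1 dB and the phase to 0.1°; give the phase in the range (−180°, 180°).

-66.7 dB, -11.6°

Substitute s = j21:
Numerator: 20 = 20 + j0
Denominator: (j21)^2 + 414(j21) + 42800 = 42359 + j8694
|N| = √(20² + 0²) ≈ 20, ∠N ≈ 0.00°
|D| = √(42359² + 8694²) ≈ 43242, ∠D ≈ 11.60°
|L| = 20 / 43242 ≈ 0.00046251
Gain = 20 log₁₀(0.00046251) ≈ -66.70 dB
∠L = 0.00° − 11.60° = -11.60°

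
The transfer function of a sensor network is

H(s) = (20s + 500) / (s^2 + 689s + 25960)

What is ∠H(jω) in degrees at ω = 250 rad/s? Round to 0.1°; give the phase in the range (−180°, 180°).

Substitute s = j250:
Numerator: 20(j250) + 500 = 500 + j5000
Denominator: (j250)^2 + 689(j250) + 25960 = -36540 + j172250
|N| = √(500² + 5000²) ≈ 5024.9, ∠N ≈ 84.29°
|D| = √(36540² + 172250²) ≈ 1.7608e+05, ∠D ≈ 101.98°
∠H = 84.29° − 101.98° = -17.69°

-17.7°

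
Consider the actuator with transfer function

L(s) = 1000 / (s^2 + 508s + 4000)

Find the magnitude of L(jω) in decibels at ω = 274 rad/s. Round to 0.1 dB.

-43.9 dB

Substitute s = j274:
Numerator: 1000 = 1000 + j0
Denominator: (j274)^2 + 508(j274) + 4000 = -71076 + j139192
|N| = √(1000² + 0²) ≈ 1000, ∠N ≈ 0.00°
|D| = √(71076² + 139192²) ≈ 1.5629e+05, ∠D ≈ 117.05°
|L| = 1000 / 1.5629e+05 ≈ 0.0063984
Gain = 20 log₁₀(0.0063984) ≈ -43.88 dB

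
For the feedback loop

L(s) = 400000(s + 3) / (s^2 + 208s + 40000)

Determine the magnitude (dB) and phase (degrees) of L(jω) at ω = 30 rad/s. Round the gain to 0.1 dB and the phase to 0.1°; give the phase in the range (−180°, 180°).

At s = jω = j30:
zero (s+3): 3 + j30 → |·| = √(3²+30²) = √909 ≈ 30.15, ∠ = arctan(30/3) ≈ 84.29°
quadratic: (j30)² + 208·j30 + 40000 = 39100 + j6240 → |·| ≈ 39595, ∠ ≈ 9.07°
|L| = 400000 · 30.15 / 39595 ≈ 304.58
Gain = 20 log₁₀(304.58) ≈ 49.67 dB
∠L = 84.29° − 9.07° = 75.22°

49.7 dB, 75.2°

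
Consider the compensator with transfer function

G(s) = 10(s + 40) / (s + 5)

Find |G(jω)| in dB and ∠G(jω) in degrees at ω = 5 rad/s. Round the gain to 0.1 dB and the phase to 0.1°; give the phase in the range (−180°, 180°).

35.1 dB, -37.9°

At s = jω = j5:
zero (s+40): 40 + j5 → |·| = √(40²+5²) = √1625 ≈ 40.311, ∠ = arctan(5/40) ≈ 7.13°
pole (s+5): 5 + j5 → |·| = √(5²+5²) = √50 ≈ 7.0711, ∠ = arctan(5/5) ≈ 45.00°
|G| = 10 · 40.311 / 7.0711 ≈ 57.008
Gain = 20 log₁₀(57.008) ≈ 35.12 dB
∠G = 7.13° − 45.00° = -37.87°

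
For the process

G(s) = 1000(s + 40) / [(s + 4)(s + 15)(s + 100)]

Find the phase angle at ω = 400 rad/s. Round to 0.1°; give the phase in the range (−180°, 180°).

-169.0°

At s = jω = j400:
zero (s+40): 40 + j400 → |·| = √(40²+400²) = √161600 ≈ 402, ∠ = arctan(400/40) ≈ 84.29°
pole (s+4): 4 + j400 → |·| = √(4²+400²) = √160016 ≈ 400.02, ∠ = arctan(400/4) ≈ 89.43°
pole (s+15): 15 + j400 → |·| = √(15²+400²) = √160225 ≈ 400.28, ∠ = arctan(400/15) ≈ 87.85°
pole (s+100): 100 + j400 → |·| = √(100²+400²) = √170000 ≈ 412.31, ∠ = arctan(400/100) ≈ 75.96°
∠G = 84.29° − 253.24° = -168.95°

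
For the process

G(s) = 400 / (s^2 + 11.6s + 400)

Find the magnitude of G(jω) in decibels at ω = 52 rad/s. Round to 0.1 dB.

At s = jω = j52:
quadratic: (j52)² + 11.6·j52 + 400 = -2304 + j603.2 → |·| ≈ 2381.7, ∠ ≈ 165.33°
|G| = 400 / 2381.7 ≈ 0.16795
Gain = 20 log₁₀(0.16795) ≈ -15.50 dB

-15.5 dB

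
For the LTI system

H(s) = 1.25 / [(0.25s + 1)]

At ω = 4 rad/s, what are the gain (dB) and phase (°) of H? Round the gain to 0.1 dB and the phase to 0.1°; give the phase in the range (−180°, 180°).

-1.1 dB, -45.0°

At ω = 4 rad/s:
pole (1 + j4·0.25) = 1 + j1 → |·| ≈ 1.4142, ∠ ≈ 45.00°
|H| = 1.25 · 1 / (1.4142) ≈ 0.88389
Gain = 20 log₁₀(0.88389) ≈ -1.07 dB
∠H = (0°) − (45.00°) = -45.00°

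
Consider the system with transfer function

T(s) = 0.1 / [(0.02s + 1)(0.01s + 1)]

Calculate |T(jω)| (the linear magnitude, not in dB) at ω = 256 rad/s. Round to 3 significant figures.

At ω = 256 rad/s:
pole (1 + j256·0.02) = 1 + j5.12 → |·| ≈ 5.2167, ∠ ≈ 78.95°
pole (1 + j256·0.01) = 1 + j2.56 → |·| ≈ 2.7484, ∠ ≈ 68.66°
|T| = 0.1 · 1 / (5.2167 · 2.7484) ≈ 0.0069747

0.00697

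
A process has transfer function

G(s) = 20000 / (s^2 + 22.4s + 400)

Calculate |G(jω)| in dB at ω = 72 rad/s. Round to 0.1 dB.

12.0 dB

At s = jω = j72:
quadratic: (j72)² + 22.4·j72 + 400 = -4784 + j1612.8 → |·| ≈ 5048.5, ∠ ≈ 161.37°
|G| = 20000 / 5048.5 ≈ 3.9616
Gain = 20 log₁₀(3.9616) ≈ 11.96 dB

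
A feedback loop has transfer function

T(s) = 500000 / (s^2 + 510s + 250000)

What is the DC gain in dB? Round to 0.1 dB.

T(0) = 500000 / 250000 = 2
20 log₁₀(2) ≈ 6.02 dB

6.0 dB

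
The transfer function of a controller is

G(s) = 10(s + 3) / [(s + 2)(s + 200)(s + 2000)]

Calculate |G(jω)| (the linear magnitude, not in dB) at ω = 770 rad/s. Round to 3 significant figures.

At s = jω = j770:
zero (s+3): 3 + j770 → |·| = √(3²+770²) = √592909 ≈ 770.01, ∠ = arctan(770/3) ≈ 89.78°
pole (s+2): 2 + j770 → |·| = √(2²+770²) = √592904 ≈ 770, ∠ = arctan(770/2) ≈ 89.85°
pole (s+200): 200 + j770 → |·| = √(200²+770²) = √632900 ≈ 795.55, ∠ = arctan(770/200) ≈ 75.44°
pole (s+2000): 2000 + j770 → |·| = √(2000²+770²) = √4592900 ≈ 2143.1, ∠ = arctan(770/2000) ≈ 21.06°
|G| = 10 · 770.01 / 1.3128e+09 ≈ 5.8654e-06

5.87e-06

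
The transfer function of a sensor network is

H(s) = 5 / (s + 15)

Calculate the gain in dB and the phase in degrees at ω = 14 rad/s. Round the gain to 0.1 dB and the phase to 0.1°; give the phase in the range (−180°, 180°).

At s = jω = j14:
pole (s+15): 15 + j14 → |·| = √(15²+14²) = √421 ≈ 20.518, ∠ = arctan(14/15) ≈ 43.03°
|H| = 5 / 20.518 ≈ 0.24369
Gain = 20 log₁₀(0.24369) ≈ -12.26 dB
∠H = 0.00° − 43.03° = -43.03°

-12.3 dB, -43.0°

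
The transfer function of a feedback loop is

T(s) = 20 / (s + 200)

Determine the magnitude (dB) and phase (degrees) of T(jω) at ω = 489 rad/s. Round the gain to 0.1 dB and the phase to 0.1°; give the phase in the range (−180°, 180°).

-28.4 dB, -67.8°

Substitute s = j489:
Numerator: 20 = 20 + j0
Denominator: (j489) + 200 = 200 + j489
|N| = √(20² + 0²) ≈ 20, ∠N ≈ 0.00°
|D| = √(200² + 489²) ≈ 528.32, ∠D ≈ 67.76°
|T| = 20 / 528.32 ≈ 0.037856
Gain = 20 log₁₀(0.037856) ≈ -28.44 dB
∠T = 0.00° − 67.76° = -67.76°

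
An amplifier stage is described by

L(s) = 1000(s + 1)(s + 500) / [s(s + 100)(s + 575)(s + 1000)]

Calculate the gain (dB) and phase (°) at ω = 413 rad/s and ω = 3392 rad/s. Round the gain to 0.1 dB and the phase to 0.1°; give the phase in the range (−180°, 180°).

At s = jω = j413:
zero (s+1): 1 + j413 → |·| = √(1²+413²) = √170570 ≈ 413, ∠ = arctan(413/1) ≈ 89.86°
zero (s+500): 500 + j413 → |·| = √(500²+413²) = √420569 ≈ 648.51, ∠ = arctan(413/500) ≈ 39.56°
pole (s+100): 100 + j413 → |·| = √(100²+413²) = √180569 ≈ 424.93, ∠ = arctan(413/100) ≈ 76.39°
pole (s+575): 575 + j413 → |·| = √(575²+413²) = √501194 ≈ 707.95, ∠ = arctan(413/575) ≈ 35.69°
pole (s+1000): 1000 + j413 → |·| = √(1000²+413²) = √1170569 ≈ 1081.9, ∠ = arctan(413/1000) ≈ 22.44°
pole at origin: |s| = 413, ∠ = 90.00° (in denominator)
|L| = 1000 · 2.6783e+05 / 1.3442e+11 ≈ 0.0019925
Gain = 20 log₁₀(0.0019925) ≈ -54.01 dB
∠L = 129.42° − 224.52° = -95.10°

At s = jω = j3392:
zero (s+1): 1 + j3392 → |·| = √(1²+3392²) = √11505665 ≈ 3392, ∠ = arctan(3392/1) ≈ 89.98°
zero (s+500): 500 + j3392 → |·| = √(500²+3392²) = √11755664 ≈ 3428.7, ∠ = arctan(3392/500) ≈ 81.61°
pole (s+100): 100 + j3392 → |·| = √(100²+3392²) = √11515664 ≈ 3393.5, ∠ = arctan(3392/100) ≈ 88.31°
pole (s+575): 575 + j3392 → |·| = √(575²+3392²) = √11836289 ≈ 3440.4, ∠ = arctan(3392/575) ≈ 80.38°
pole (s+1000): 1000 + j3392 → |·| = √(1000²+3392²) = √12505664 ≈ 3536.3, ∠ = arctan(3392/1000) ≈ 73.57°
pole at origin: |s| = 3392, ∠ = 90.00° (in denominator)
|L| = 1000 · 1.163e+07 / 1.4004e+14 ≈ 8.3048e-05
Gain = 20 log₁₀(8.3048e-05) ≈ -81.61 dB
∠L = 171.59° − 332.26° = -160.67°

ω = 413: -54.0 dB, -95.1°; ω = 3392: -81.6 dB, -160.7°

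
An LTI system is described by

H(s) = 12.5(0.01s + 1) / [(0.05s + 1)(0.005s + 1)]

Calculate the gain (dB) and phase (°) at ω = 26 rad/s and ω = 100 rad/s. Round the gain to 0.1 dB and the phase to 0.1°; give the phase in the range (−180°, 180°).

ω = 26: 17.9 dB, -45.3°; ω = 100: 9.8 dB, -60.3°

At ω = 26 rad/s:
zero (1 + j26·0.01) = 1 + j0.26 → |·| ≈ 1.0332, ∠ ≈ 14.57°
pole (1 + j26·0.05) = 1 + j1.3 → |·| ≈ 1.6401, ∠ ≈ 52.43°
pole (1 + j26·0.005) = 1 + j0.13 → |·| ≈ 1.0084, ∠ ≈ 7.41°
|H| = 12.5 · 1.0332 / (1.6401 · 1.0084) ≈ 7.8089
Gain = 20 log₁₀(7.8089) ≈ 17.85 dB
∠H = (14.57°) − (52.43° + 7.41°) = -45.27°

At ω = 100 rad/s:
zero (1 + j100·0.01) = 1 + j1 → |·| ≈ 1.4142, ∠ ≈ 45.00°
pole (1 + j100·0.05) = 1 + j5 → |·| ≈ 5.099, ∠ ≈ 78.69°
pole (1 + j100·0.005) = 1 + j0.5 → |·| ≈ 1.118, ∠ ≈ 26.57°
|H| = 12.5 · 1.4142 / (5.099 · 1.118) ≈ 3.1009
Gain = 20 log₁₀(3.1009) ≈ 9.83 dB
∠H = (45.00°) − (78.69° + 26.57°) = -60.26°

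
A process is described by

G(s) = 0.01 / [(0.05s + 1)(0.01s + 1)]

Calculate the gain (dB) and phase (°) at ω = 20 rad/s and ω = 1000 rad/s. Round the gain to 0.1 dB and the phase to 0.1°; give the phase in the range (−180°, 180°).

At ω = 20 rad/s:
pole (1 + j20·0.05) = 1 + j1 → |·| ≈ 1.4142, ∠ ≈ 45.00°
pole (1 + j20·0.01) = 1 + j0.2 → |·| ≈ 1.0198, ∠ ≈ 11.31°
|G| = 0.01 · 1 / (1.4142 · 1.0198) ≈ 0.0069338
Gain = 20 log₁₀(0.0069338) ≈ -43.18 dB
∠G = (0°) − (45.00° + 11.31°) = -56.31°

At ω = 1000 rad/s:
pole (1 + j1000·0.05) = 1 + j50 → |·| ≈ 50.01, ∠ ≈ 88.85°
pole (1 + j1000·0.01) = 1 + j10 → |·| ≈ 10.05, ∠ ≈ 84.29°
|G| = 0.01 · 1 / (50.01 · 10.05) ≈ 1.9897e-05
Gain = 20 log₁₀(1.9897e-05) ≈ -94.02 dB
∠G = (0°) − (88.85° + 84.29°) = -173.14°

ω = 20: -43.2 dB, -56.3°; ω = 1000: -94.0 dB, -173.1°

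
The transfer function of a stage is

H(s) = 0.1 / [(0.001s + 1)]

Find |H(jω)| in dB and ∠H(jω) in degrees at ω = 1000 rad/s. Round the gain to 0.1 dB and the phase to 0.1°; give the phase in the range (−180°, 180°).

-23.0 dB, -45.0°

At ω = 1000 rad/s:
pole (1 + j1000·0.001) = 1 + j1 → |·| ≈ 1.4142, ∠ ≈ 45.00°
|H| = 0.1 · 1 / (1.4142) ≈ 0.070711
Gain = 20 log₁₀(0.070711) ≈ -23.01 dB
∠H = (0°) − (45.00°) = -45.00°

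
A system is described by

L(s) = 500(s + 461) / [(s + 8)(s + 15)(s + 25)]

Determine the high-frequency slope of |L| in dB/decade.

Each pole contributes −20 dB/decade at high frequency; each zero contributes +20 dB/decade.
Net: 1 zero(s) − 3 pole(s) → -40 dB/decade.

-40 dB/decade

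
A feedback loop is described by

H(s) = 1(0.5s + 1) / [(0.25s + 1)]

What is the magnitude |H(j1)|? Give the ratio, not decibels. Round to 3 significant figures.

1.08

At ω = 1 rad/s:
zero (1 + j1·0.5) = 1 + j0.5 → |·| ≈ 1.118, ∠ ≈ 26.57°
pole (1 + j1·0.25) = 1 + j0.25 → |·| ≈ 1.0308, ∠ ≈ 14.04°
|H| = 1 · 1.118 / (1.0308) ≈ 1.0846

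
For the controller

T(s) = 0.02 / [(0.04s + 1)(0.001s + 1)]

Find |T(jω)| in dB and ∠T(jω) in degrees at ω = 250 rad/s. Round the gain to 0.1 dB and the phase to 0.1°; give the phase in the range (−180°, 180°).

-54.3 dB, -98.3°

At ω = 250 rad/s:
pole (1 + j250·0.04) = 1 + j10 → |·| ≈ 10.05, ∠ ≈ 84.29°
pole (1 + j250·0.001) = 1 + j0.25 → |·| ≈ 1.0308, ∠ ≈ 14.04°
|T| = 0.02 · 1 / (10.05 · 1.0308) ≈ 0.0019306
Gain = 20 log₁₀(0.0019306) ≈ -54.29 dB
∠T = (0°) − (84.29° + 14.04°) = -98.33°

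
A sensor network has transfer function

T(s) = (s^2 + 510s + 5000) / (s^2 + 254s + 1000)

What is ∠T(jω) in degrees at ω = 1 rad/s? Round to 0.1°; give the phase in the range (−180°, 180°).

-8.4°

Substitute s = j1:
Numerator: (j1)^2 + 510(j1) + 5000 = 4999 + j510
Denominator: (j1)^2 + 254(j1) + 1000 = 999 + j254
|N| = √(4999² + 510²) ≈ 5024.9, ∠N ≈ 5.83°
|D| = √(999² + 254²) ≈ 1030.8, ∠D ≈ 14.27°
∠T = 5.83° − 14.27° = -8.44°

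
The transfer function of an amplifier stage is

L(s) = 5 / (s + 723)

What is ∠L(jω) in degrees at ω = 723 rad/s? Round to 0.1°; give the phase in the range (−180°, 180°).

-45.0°

Substitute s = j723:
Numerator: 5 = 5 + j0
Denominator: (j723) + 723 = 723 + j723
|N| = √(5² + 0²) ≈ 5, ∠N ≈ 0.00°
|D| = √(723² + 723²) ≈ 1022.5, ∠D ≈ 45.00°
∠L = 0.00° − 45.00° = -45.00°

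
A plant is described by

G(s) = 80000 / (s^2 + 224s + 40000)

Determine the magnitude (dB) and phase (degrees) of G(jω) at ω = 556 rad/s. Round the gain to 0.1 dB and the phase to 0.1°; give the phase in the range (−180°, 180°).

-11.4 dB, -155.2°

At s = jω = j556:
quadratic: (j556)² + 224·j556 + 40000 = -269136 + j124544 → |·| ≈ 2.9656e+05, ∠ ≈ 155.17°
|G| = 80000 / 2.9656e+05 ≈ 0.26976
Gain = 20 log₁₀(0.26976) ≈ -11.38 dB
∠G = 0.00° − 155.17° = -155.17°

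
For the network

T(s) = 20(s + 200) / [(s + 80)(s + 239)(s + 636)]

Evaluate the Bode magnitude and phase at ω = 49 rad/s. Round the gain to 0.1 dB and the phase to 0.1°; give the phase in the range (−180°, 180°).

-71.0 dB, -33.7°

At s = jω = j49:
zero (s+200): 200 + j49 → |·| = √(200²+49²) = √42401 ≈ 205.92, ∠ = arctan(49/200) ≈ 13.77°
pole (s+80): 80 + j49 → |·| = √(80²+49²) = √8801 ≈ 93.814, ∠ = arctan(49/80) ≈ 31.49°
pole (s+239): 239 + j49 → |·| = √(239²+49²) = √59522 ≈ 243.97, ∠ = arctan(49/239) ≈ 11.59°
pole (s+636): 636 + j49 → |·| = √(636²+49²) = √406897 ≈ 637.88, ∠ = arctan(49/636) ≈ 4.41°
|T| = 20 · 205.92 / 1.46e+07 ≈ 0.00028208
Gain = 20 log₁₀(0.00028208) ≈ -70.99 dB
∠T = 13.77° − 47.49° = -33.72°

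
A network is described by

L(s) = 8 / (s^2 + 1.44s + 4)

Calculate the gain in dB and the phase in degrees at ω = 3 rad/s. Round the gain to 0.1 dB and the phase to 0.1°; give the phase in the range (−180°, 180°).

1.7 dB, -139.2°

At s = jω = j3:
quadratic: (j3)² + 1.44·j3 + 4 = -5 + j4.32 → |·| ≈ 6.6078, ∠ ≈ 139.17°
|L| = 8 / 6.6078 ≈ 1.2107
Gain = 20 log₁₀(1.2107) ≈ 1.66 dB
∠L = 0.00° − 139.17° = -139.17°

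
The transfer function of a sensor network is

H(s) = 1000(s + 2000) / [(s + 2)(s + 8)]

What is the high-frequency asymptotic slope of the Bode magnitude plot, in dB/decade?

Each pole contributes −20 dB/decade at high frequency; each zero contributes +20 dB/decade.
Net: 1 zero(s) − 2 pole(s) → -20 dB/decade.

-20 dB/decade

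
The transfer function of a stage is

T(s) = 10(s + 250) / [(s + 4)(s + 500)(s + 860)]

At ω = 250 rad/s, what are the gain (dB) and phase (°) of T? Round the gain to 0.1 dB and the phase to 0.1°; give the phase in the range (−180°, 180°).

-91.0 dB, -86.9°

At s = jω = j250:
zero (s+250): 250 + j250 → |·| = √(250²+250²) = √125000 ≈ 353.55, ∠ = arctan(250/250) ≈ 45.00°
pole (s+4): 4 + j250 → |·| = √(4²+250²) = √62516 ≈ 250.03, ∠ = arctan(250/4) ≈ 89.08°
pole (s+500): 500 + j250 → |·| = √(500²+250²) = √312500 ≈ 559.02, ∠ = arctan(250/500) ≈ 26.57°
pole (s+860): 860 + j250 → |·| = √(860²+250²) = √802100 ≈ 895.6, ∠ = arctan(250/860) ≈ 16.21°
|T| = 10 · 353.55 / 1.2518e+08 ≈ 2.8243e-05
Gain = 20 log₁₀(2.8243e-05) ≈ -90.98 dB
∠T = 45.00° − 131.86° = -86.86°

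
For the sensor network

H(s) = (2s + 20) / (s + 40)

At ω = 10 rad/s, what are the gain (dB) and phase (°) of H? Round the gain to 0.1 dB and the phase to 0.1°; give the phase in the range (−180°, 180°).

Substitute s = j10:
Numerator: 2(j10) + 20 = 20 + j20
Denominator: (j10) + 40 = 40 + j10
|N| = √(20² + 20²) ≈ 28.284, ∠N ≈ 45.00°
|D| = √(40² + 10²) ≈ 41.231, ∠D ≈ 14.04°
|H| = 28.284 / 41.231 ≈ 0.68599
Gain = 20 log₁₀(0.68599) ≈ -3.27 dB
∠H = 45.00° − 14.04° = 30.96°

-3.3 dB, 31.0°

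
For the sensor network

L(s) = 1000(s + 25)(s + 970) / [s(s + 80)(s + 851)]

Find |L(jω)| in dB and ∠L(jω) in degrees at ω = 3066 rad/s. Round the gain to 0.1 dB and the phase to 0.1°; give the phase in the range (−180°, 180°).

-9.6 dB, -91.0°

At s = jω = j3066:
zero (s+25): 25 + j3066 → |·| = √(25²+3066²) = √9400981 ≈ 3066.1, ∠ = arctan(3066/25) ≈ 89.53°
zero (s+970): 970 + j3066 → |·| = √(970²+3066²) = √10341256 ≈ 3215.8, ∠ = arctan(3066/970) ≈ 72.44°
pole (s+80): 80 + j3066 → |·| = √(80²+3066²) = √9406756 ≈ 3067, ∠ = arctan(3066/80) ≈ 88.51°
pole (s+851): 851 + j3066 → |·| = √(851²+3066²) = √10124557 ≈ 3181.9, ∠ = arctan(3066/851) ≈ 74.49°
pole at origin: |s| = 3066, ∠ = 90.00° (in denominator)
|L| = 1000 · 9.86e+06 / 2.9921e+10 ≈ 0.32953
Gain = 20 log₁₀(0.32953) ≈ -9.64 dB
∠L = 161.97° − 253.00° = -91.03°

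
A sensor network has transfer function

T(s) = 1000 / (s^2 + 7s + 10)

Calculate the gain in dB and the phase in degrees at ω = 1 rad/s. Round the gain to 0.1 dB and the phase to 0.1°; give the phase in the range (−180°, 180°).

Substitute s = j1:
Numerator: 1000 = 1000 + j0
Denominator: (j1)^2 + 7(j1) + 10 = 9 + j7
|N| = √(1000² + 0²) ≈ 1000, ∠N ≈ 0.00°
|D| = √(9² + 7²) ≈ 11.402, ∠D ≈ 37.87°
|T| = 1000 / 11.402 ≈ 87.704
Gain = 20 log₁₀(87.704) ≈ 38.86 dB
∠T = 0.00° − 37.87° = -37.87°

38.9 dB, -37.9°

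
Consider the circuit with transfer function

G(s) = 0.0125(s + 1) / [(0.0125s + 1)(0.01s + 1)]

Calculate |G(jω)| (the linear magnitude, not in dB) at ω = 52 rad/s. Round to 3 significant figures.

0.484

At ω = 52 rad/s:
zero (1 + j52·1) = 1 + j52 → |·| ≈ 52.01, ∠ ≈ 88.90°
pole (1 + j52·0.0125) = 1 + j0.65 → |·| ≈ 1.1927, ∠ ≈ 33.02°
pole (1 + j52·0.01) = 1 + j0.52 → |·| ≈ 1.1271, ∠ ≈ 27.47°
|G| = 0.0125 · 52.01 / (1.1927 · 1.1271) ≈ 0.48362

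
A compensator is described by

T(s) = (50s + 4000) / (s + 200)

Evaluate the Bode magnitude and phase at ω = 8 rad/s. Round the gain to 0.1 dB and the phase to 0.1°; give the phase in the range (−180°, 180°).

Substitute s = j8:
Numerator: 50(j8) + 4000 = 4000 + j400
Denominator: (j8) + 200 = 200 + j8
|N| = √(4000² + 400²) ≈ 4020, ∠N ≈ 5.71°
|D| = √(200² + 8²) ≈ 200.16, ∠D ≈ 2.29°
|T| = 4020 / 200.16 ≈ 20.084
Gain = 20 log₁₀(20.084) ≈ 26.06 dB
∠T = 5.71° − 2.29° = 3.42°

26.1 dB, 3.4°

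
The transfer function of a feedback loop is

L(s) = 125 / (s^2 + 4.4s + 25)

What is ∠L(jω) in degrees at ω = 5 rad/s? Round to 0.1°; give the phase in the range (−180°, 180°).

At s = jω = j5:
quadratic: (j5)² + 4.4·j5 + 25 = 0 + j22 → |·| ≈ 22, ∠ ≈ 90.00°
∠L = 0.00° − 90.00° = -90.00°

-90.0°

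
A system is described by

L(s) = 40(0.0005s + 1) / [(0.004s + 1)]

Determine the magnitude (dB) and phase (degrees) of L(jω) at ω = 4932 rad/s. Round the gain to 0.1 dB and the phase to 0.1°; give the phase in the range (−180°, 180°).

At ω = 4932 rad/s:
zero (1 + j4932·0.0005) = 1 + j2.466 → |·| ≈ 2.661, ∠ ≈ 67.93°
pole (1 + j4932·0.004) = 1 + j19.728 → |·| ≈ 19.753, ∠ ≈ 87.10°
|L| = 40 · 2.661 / (19.753) ≈ 5.3885
Gain = 20 log₁₀(5.3885) ≈ 14.63 dB
∠L = (67.93°) − (87.10°) = -19.17°

14.6 dB, -19.2°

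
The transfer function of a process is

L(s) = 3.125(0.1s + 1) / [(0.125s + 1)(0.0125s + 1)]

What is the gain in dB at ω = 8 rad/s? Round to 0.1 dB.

9.0 dB

At ω = 8 rad/s:
zero (1 + j8·0.1) = 1 + j0.8 → |·| ≈ 1.2806, ∠ ≈ 38.66°
pole (1 + j8·0.125) = 1 + j1 → |·| ≈ 1.4142, ∠ ≈ 45.00°
pole (1 + j8·0.0125) = 1 + j0.1 → |·| ≈ 1.005, ∠ ≈ 5.71°
|L| = 3.125 · 1.2806 / (1.4142 · 1.005) ≈ 2.8157
Gain = 20 log₁₀(2.8157) ≈ 8.99 dB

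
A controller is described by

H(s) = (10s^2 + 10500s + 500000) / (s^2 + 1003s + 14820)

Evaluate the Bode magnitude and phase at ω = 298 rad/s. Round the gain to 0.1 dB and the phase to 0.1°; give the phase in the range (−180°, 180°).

20.2 dB, -6.8°

Substitute s = j298:
Numerator: 10(j298)^2 + 10500(j298) + 500000 = -388040 + j3129000
Denominator: (j298)^2 + 1003(j298) + 14820 = -73984 + j298894
|N| = √(388040² + 3129000²) ≈ 3.153e+06, ∠N ≈ 97.07°
|D| = √(73984² + 298894²) ≈ 3.0791e+05, ∠D ≈ 103.90°
|H| = 3.153e+06 / 3.0791e+05 ≈ 10.24
Gain = 20 log₁₀(10.24) ≈ 20.21 dB
∠H = 97.07° − 103.90° = -6.83°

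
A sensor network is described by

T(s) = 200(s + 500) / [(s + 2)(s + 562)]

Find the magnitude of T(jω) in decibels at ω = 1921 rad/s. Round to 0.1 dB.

-19.7 dB

At s = jω = j1921:
zero (s+500): 500 + j1921 → |·| = √(500²+1921²) = √3940241 ≈ 1985, ∠ = arctan(1921/500) ≈ 75.41°
pole (s+2): 2 + j1921 → |·| = √(2²+1921²) = √3690245 ≈ 1921, ∠ = arctan(1921/2) ≈ 89.94°
pole (s+562): 562 + j1921 → |·| = √(562²+1921²) = √4006085 ≈ 2001.5, ∠ = arctan(1921/562) ≈ 73.69°
|T| = 200 · 1985 / 3.8449e+06 ≈ 0.10325
Gain = 20 log₁₀(0.10325) ≈ -19.72 dB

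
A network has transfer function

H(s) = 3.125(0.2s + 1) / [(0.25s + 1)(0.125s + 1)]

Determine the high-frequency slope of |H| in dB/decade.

Each pole contributes −20 dB/decade at high frequency; each zero contributes +20 dB/decade.
Net: 1 zero(s) − 2 pole(s) → -20 dB/decade.

-20 dB/decade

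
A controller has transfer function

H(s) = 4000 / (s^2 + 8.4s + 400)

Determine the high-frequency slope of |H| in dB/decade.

-40 dB/decade

Each pole contributes −20 dB/decade at high frequency; each zero contributes +20 dB/decade.
Net: 0 zero(s) − 2 pole(s) → -40 dB/decade.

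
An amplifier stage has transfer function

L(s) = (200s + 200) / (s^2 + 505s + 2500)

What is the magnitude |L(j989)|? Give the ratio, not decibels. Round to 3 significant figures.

0.180

Substitute s = j989:
Numerator: 200(j989) + 200 = 200 + j197800
Denominator: (j989)^2 + 505(j989) + 2500 = -975621 + j499445
|N| = √(200² + 197800²) ≈ 1.978e+05, ∠N ≈ 89.94°
|D| = √(975621² + 499445²) ≈ 1.096e+06, ∠D ≈ 152.89°
|L| = 1.978e+05 / 1.096e+06 ≈ 0.18047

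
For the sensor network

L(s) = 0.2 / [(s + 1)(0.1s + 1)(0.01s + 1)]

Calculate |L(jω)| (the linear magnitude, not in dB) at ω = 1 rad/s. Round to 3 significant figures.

At ω = 1 rad/s:
pole (1 + j1·1) = 1 + j1 → |·| ≈ 1.4142, ∠ ≈ 45.00°
pole (1 + j1·0.1) = 1 + j0.1 → |·| ≈ 1.005, ∠ ≈ 5.71°
pole (1 + j1·0.01) = 1 + j0.01 → |·| ≈ 1, ∠ ≈ 0.57°
|L| = 0.2 · 1 / (1.4142 · 1.005 · 1) ≈ 0.14072

0.141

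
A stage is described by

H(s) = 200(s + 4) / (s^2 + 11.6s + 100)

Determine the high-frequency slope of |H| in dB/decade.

Each pole contributes −20 dB/decade at high frequency; each zero contributes +20 dB/decade.
Net: 1 zero(s) − 2 pole(s) → -20 dB/decade.

-20 dB/decade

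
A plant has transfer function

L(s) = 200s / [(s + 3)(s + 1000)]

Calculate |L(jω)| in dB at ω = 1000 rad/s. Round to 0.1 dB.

-17.0 dB

At s = jω = j1000:
zero at origin: s = j1000 → |·| = 1000, ∠ = 90.00°
pole (s+3): 3 + j1000 → |·| = √(3²+1000²) = √1000009 ≈ 1000, ∠ = arctan(1000/3) ≈ 89.83°
pole (s+1000): 1000 + j1000 → |·| = √(1000²+1000²) = √2000000 ≈ 1414.2, ∠ = arctan(1000/1000) ≈ 45.00°
|L| = 200 · 1000 / 1.4142e+06 ≈ 0.14142
Gain = 20 log₁₀(0.14142) ≈ -16.99 dB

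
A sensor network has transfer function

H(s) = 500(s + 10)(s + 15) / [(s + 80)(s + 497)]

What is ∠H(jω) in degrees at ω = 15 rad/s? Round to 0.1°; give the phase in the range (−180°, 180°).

89.0°

At s = jω = j15:
zero (s+10): 10 + j15 → |·| = √(10²+15²) = √325 ≈ 18.028, ∠ = arctan(15/10) ≈ 56.31°
zero (s+15): 15 + j15 → |·| = √(15²+15²) = √450 ≈ 21.213, ∠ = arctan(15/15) ≈ 45.00°
pole (s+80): 80 + j15 → |·| = √(80²+15²) = √6625 ≈ 81.394, ∠ = arctan(15/80) ≈ 10.62°
pole (s+497): 497 + j15 → |·| = √(497²+15²) = √247234 ≈ 497.23, ∠ = arctan(15/497) ≈ 1.73°
∠H = 101.31° − 12.35° = 88.96°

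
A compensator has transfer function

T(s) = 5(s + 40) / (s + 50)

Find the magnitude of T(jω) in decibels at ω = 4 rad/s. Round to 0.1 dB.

At s = jω = j4:
zero (s+40): 40 + j4 → |·| = √(40²+4²) = √1616 ≈ 40.2, ∠ = arctan(4/40) ≈ 5.71°
pole (s+50): 50 + j4 → |·| = √(50²+4²) = √2516 ≈ 50.16, ∠ = arctan(4/50) ≈ 4.57°
|T| = 5 · 40.2 / 50.16 ≈ 4.0072
Gain = 20 log₁₀(4.0072) ≈ 12.06 dB

12.1 dB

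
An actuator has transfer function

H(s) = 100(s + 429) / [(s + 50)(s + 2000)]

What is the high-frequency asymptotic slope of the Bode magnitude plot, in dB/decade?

-20 dB/decade

Each pole contributes −20 dB/decade at high frequency; each zero contributes +20 dB/decade.
Net: 1 zero(s) − 2 pole(s) → -20 dB/decade.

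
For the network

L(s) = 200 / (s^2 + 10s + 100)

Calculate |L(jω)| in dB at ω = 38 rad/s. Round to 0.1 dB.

-16.9 dB

At s = jω = j38:
quadratic: (j38)² + 10·j38 + 100 = -1344 + j380 → |·| ≈ 1396.7, ∠ ≈ 164.21°
|L| = 200 / 1396.7 ≈ 0.14319
Gain = 20 log₁₀(0.14319) ≈ -16.88 dB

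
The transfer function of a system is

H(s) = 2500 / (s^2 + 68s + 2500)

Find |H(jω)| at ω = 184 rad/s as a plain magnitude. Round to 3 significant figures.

0.0741

At s = jω = j184:
quadratic: (j184)² + 68·j184 + 2500 = -31356 + j12512 → |·| ≈ 33760, ∠ ≈ 158.25°
|H| = 2500 / 33760 ≈ 0.074052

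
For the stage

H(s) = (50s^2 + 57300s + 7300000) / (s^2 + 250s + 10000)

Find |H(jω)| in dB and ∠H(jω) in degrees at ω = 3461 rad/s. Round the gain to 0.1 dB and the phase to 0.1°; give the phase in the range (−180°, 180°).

Substitute s = j3461:
Numerator: 50(j3461)^2 + 57300(j3461) + 7300000 = -591626050 + j198315300
Denominator: (j3461)^2 + 250(j3461) + 10000 = -11968521 + j865250
|N| = √(591626050² + 198315300²) ≈ 6.2398e+08, ∠N ≈ 161.47°
|D| = √(11968521² + 865250²) ≈ 1.2e+07, ∠D ≈ 175.87°
|H| = 6.2398e+08 / 1.2e+07 ≈ 51.998
Gain = 20 log₁₀(51.998) ≈ 34.32 dB
∠H = 161.47° − 175.87° = -14.40°

34.3 dB, -14.4°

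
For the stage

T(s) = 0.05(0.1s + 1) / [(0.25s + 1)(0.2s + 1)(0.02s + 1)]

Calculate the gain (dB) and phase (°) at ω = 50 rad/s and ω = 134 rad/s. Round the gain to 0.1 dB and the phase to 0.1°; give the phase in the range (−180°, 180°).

ω = 50: -56.9 dB, -136.0°; ω = 134: -71.7 dB, -160.0°

At ω = 50 rad/s:
zero (1 + j50·0.1) = 1 + j5 → |·| ≈ 5.099, ∠ ≈ 78.69°
pole (1 + j50·0.25) = 1 + j12.5 → |·| ≈ 12.54, ∠ ≈ 85.43°
pole (1 + j50·0.2) = 1 + j10 → |·| ≈ 10.05, ∠ ≈ 84.29°
pole (1 + j50·0.02) = 1 + j1 → |·| ≈ 1.4142, ∠ ≈ 45.00°
|T| = 0.05 · 5.099 / (12.54 · 10.05 · 1.4142) ≈ 0.0014305
Gain = 20 log₁₀(0.0014305) ≈ -56.89 dB
∠T = (78.69°) − (85.43° + 84.29° + 45.00°) = -136.03°

At ω = 134 rad/s:
zero (1 + j134·0.1) = 1 + j13.4 → |·| ≈ 13.437, ∠ ≈ 85.73°
pole (1 + j134·0.25) = 1 + j33.5 → |·| ≈ 33.515, ∠ ≈ 88.29°
pole (1 + j134·0.2) = 1 + j26.8 → |·| ≈ 26.819, ∠ ≈ 87.86°
pole (1 + j134·0.02) = 1 + j2.68 → |·| ≈ 2.8605, ∠ ≈ 69.54°
|T| = 0.05 · 13.437 / (33.515 · 26.819 · 2.8605) ≈ 0.00026131
Gain = 20 log₁₀(0.00026131) ≈ -71.66 dB
∠T = (85.73°) − (88.29° + 87.86° + 69.54°) = -159.96°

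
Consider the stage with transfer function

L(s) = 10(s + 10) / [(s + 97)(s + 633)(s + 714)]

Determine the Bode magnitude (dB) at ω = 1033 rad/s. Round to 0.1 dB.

At s = jω = j1033:
zero (s+10): 10 + j1033 → |·| = √(10²+1033²) = √1067189 ≈ 1033, ∠ = arctan(1033/10) ≈ 89.45°
pole (s+97): 97 + j1033 → |·| = √(97²+1033²) = √1076498 ≈ 1037.5, ∠ = arctan(1033/97) ≈ 84.64°
pole (s+633): 633 + j1033 → |·| = √(633²+1033²) = √1467778 ≈ 1211.5, ∠ = arctan(1033/633) ≈ 58.50°
pole (s+714): 714 + j1033 → |·| = √(714²+1033²) = √1576885 ≈ 1255.7, ∠ = arctan(1033/714) ≈ 55.35°
|L| = 10 · 1033 / 1.5783e+09 ≈ 6.545e-06
Gain = 20 log₁₀(6.545e-06) ≈ -103.68 dB

-103.7 dB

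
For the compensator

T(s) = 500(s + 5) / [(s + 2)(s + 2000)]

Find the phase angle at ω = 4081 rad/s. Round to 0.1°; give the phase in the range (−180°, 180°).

-63.9°

At s = jω = j4081:
zero (s+5): 5 + j4081 → |·| = √(5²+4081²) = √16654586 ≈ 4081, ∠ = arctan(4081/5) ≈ 89.93°
pole (s+2): 2 + j4081 → |·| = √(2²+4081²) = √16654565 ≈ 4081, ∠ = arctan(4081/2) ≈ 89.97°
pole (s+2000): 2000 + j4081 → |·| = √(2000²+4081²) = √20654561 ≈ 4544.7, ∠ = arctan(4081/2000) ≈ 63.89°
∠T = 89.93° − 153.86° = -63.93°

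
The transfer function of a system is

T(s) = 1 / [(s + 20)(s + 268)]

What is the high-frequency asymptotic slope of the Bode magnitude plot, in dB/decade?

-40 dB/decade

Each pole contributes −20 dB/decade at high frequency; each zero contributes +20 dB/decade.
Net: 0 zero(s) − 2 pole(s) → -40 dB/decade.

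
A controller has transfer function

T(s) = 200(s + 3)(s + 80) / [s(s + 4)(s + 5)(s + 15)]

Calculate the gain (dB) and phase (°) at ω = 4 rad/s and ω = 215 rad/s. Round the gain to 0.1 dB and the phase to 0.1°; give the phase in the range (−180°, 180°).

ω = 4: 31.0 dB, -132.6°; ω = 215: -46.7 dB, 165.2°

At s = jω = j4:
zero (s+3): 3 + j4 → |·| = √(3²+4²) = √25 ≈ 5, ∠ = arctan(4/3) ≈ 53.13°
zero (s+80): 80 + j4 → |·| = √(80²+4²) = √6416 ≈ 80.1, ∠ = arctan(4/80) ≈ 2.86°
pole (s+4): 4 + j4 → |·| = √(4²+4²) = √32 ≈ 5.6569, ∠ = arctan(4/4) ≈ 45.00°
pole (s+5): 5 + j4 → |·| = √(5²+4²) = √41 ≈ 6.4031, ∠ = arctan(4/5) ≈ 38.66°
pole (s+15): 15 + j4 → |·| = √(15²+4²) = √241 ≈ 15.524, ∠ = arctan(4/15) ≈ 14.93°
pole at origin: |s| = 4, ∠ = 90.00° (in denominator)
|T| = 200 · 400.5 / 2249.2 ≈ 35.613
Gain = 20 log₁₀(35.613) ≈ 31.03 dB
∠T = 55.99° − 188.59° = -132.60°

At s = jω = j215:
zero (s+3): 3 + j215 → |·| = √(3²+215²) = √46234 ≈ 215.02, ∠ = arctan(215/3) ≈ 89.20°
zero (s+80): 80 + j215 → |·| = √(80²+215²) = √52625 ≈ 229.4, ∠ = arctan(215/80) ≈ 69.59°
pole (s+4): 4 + j215 → |·| = √(4²+215²) = √46241 ≈ 215.04, ∠ = arctan(215/4) ≈ 88.93°
pole (s+5): 5 + j215 → |·| = √(5²+215²) = √46250 ≈ 215.06, ∠ = arctan(215/5) ≈ 88.67°
pole (s+15): 15 + j215 → |·| = √(15²+215²) = √46450 ≈ 215.52, ∠ = arctan(215/15) ≈ 86.01°
pole at origin: |s| = 215, ∠ = 90.00° (in denominator)
|T| = 200 · 49326 / 2.1429e+09 ≈ 0.0046037
Gain = 20 log₁₀(0.0046037) ≈ -46.74 dB
∠T = 158.79° − 353.61° = -194.82° ≡ 165.18° (principal value)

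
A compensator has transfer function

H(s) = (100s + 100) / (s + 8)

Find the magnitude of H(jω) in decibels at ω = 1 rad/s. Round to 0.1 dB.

Substitute s = j1:
Numerator: 100(j1) + 100 = 100 + j100
Denominator: (j1) + 8 = 8 + j1
|N| = √(100² + 100²) ≈ 141.42, ∠N ≈ 45.00°
|D| = √(8² + 1²) ≈ 8.0623, ∠D ≈ 7.13°
|H| = 141.42 / 8.0623 ≈ 17.541
Gain = 20 log₁₀(17.541) ≈ 24.88 dB

24.9 dB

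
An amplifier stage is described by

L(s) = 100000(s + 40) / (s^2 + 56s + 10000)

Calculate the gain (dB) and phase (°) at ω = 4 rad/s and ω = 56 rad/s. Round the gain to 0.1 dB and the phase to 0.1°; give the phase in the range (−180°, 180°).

ω = 4: 52.1 dB, 4.4°; ω = 56: 59.2 dB, 29.9°

At s = jω = j4:
zero (s+40): 40 + j4 → |·| = √(40²+4²) = √1616 ≈ 40.2, ∠ = arctan(4/40) ≈ 5.71°
quadratic: (j4)² + 56·j4 + 10000 = 9984 + j224 → |·| ≈ 9986.5, ∠ ≈ 1.29°
|L| = 100000 · 40.2 / 9986.5 ≈ 402.54
Gain = 20 log₁₀(402.54) ≈ 52.10 dB
∠L = 5.71° − 1.29° = 4.42°

At s = jω = j56:
zero (s+40): 40 + j56 → |·| = √(40²+56²) = √4736 ≈ 68.819, ∠ = arctan(56/40) ≈ 54.46°
quadratic: (j56)² + 56·j56 + 10000 = 6864 + j3136 → |·| ≈ 7546.5, ∠ ≈ 24.55°
|L| = 100000 · 68.819 / 7546.5 ≈ 911.93
Gain = 20 log₁₀(911.93) ≈ 59.20 dB
∠L = 54.46° − 24.55° = 29.91°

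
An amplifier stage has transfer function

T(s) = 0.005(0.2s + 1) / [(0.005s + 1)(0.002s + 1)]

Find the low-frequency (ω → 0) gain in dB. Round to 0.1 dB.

T(0) = 0.005 · 1 / 1 = 0.005
20 log₁₀(0.005) ≈ -46.02 dB

-46.0 dB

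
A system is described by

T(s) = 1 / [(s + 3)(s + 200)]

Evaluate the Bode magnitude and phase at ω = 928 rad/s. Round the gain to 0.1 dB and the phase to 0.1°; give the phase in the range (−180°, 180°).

-118.9 dB, -167.7°

At s = jω = j928:
pole (s+3): 3 + j928 → |·| = √(3²+928²) = √861193 ≈ 928, ∠ = arctan(928/3) ≈ 89.81°
pole (s+200): 200 + j928 → |·| = √(200²+928²) = √901184 ≈ 949.31, ∠ = arctan(928/200) ≈ 77.84°
|T| = 1 / 8.8096e+05 ≈ 1.1351e-06
Gain = 20 log₁₀(1.1351e-06) ≈ -118.90 dB
∠T = 0.00° − 167.65° = -167.65°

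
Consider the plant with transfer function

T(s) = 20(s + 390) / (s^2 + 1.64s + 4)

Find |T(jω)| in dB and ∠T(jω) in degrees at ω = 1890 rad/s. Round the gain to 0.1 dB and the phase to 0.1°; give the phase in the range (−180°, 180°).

-39.3 dB, -101.6°

At s = jω = j1890:
zero (s+390): 390 + j1890 → |·| = √(390²+1890²) = √3724200 ≈ 1929.8, ∠ = arctan(1890/390) ≈ 78.34°
quadratic: (j1890)² + 1.64·j1890 + 4 = -3572096 + j3099.6 → |·| ≈ 3.5721e+06, ∠ ≈ 179.95°
|T| = 20 · 1929.8 / 3.5721e+06 ≈ 0.010805
Gain = 20 log₁₀(0.010805) ≈ -39.33 dB
∠T = 78.34° − 179.95° = -101.61°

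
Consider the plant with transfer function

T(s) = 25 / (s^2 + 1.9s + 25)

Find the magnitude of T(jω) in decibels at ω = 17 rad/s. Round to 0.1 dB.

At s = jω = j17:
quadratic: (j17)² + 1.9·j17 + 25 = -264 + j32.3 → |·| ≈ 265.97, ∠ ≈ 173.02°
|T| = 25 / 265.97 ≈ 0.093996
Gain = 20 log₁₀(0.093996) ≈ -20.54 dB

-20.5 dB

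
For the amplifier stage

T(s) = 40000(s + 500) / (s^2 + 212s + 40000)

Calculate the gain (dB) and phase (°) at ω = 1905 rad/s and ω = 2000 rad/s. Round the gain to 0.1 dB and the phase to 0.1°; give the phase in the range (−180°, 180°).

ω = 1905: 26.8 dB, -98.3°; ω = 2000: 26.3 dB, -97.9°

At s = jω = j1905:
zero (s+500): 500 + j1905 → |·| = √(500²+1905²) = √3879025 ≈ 1969.5, ∠ = arctan(1905/500) ≈ 75.29°
quadratic: (j1905)² + 212·j1905 + 40000 = -3589025 + j403860 → |·| ≈ 3.6117e+06, ∠ ≈ 173.58°
|T| = 40000 · 1969.5 / 3.6117e+06 ≈ 21.812
Gain = 20 log₁₀(21.812) ≈ 26.77 dB
∠T = 75.29° − 173.58° = -98.29°

At s = jω = j2000:
zero (s+500): 500 + j2000 → |·| = √(500²+2000²) = √4250000 ≈ 2061.6, ∠ = arctan(2000/500) ≈ 75.96°
quadratic: (j2000)² + 212·j2000 + 40000 = -3960000 + j424000 → |·| ≈ 3.9826e+06, ∠ ≈ 173.89°
|T| = 40000 · 2061.6 / 3.9826e+06 ≈ 20.706
Gain = 20 log₁₀(20.706) ≈ 26.32 dB
∠T = 75.96° − 173.89° = -97.93°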